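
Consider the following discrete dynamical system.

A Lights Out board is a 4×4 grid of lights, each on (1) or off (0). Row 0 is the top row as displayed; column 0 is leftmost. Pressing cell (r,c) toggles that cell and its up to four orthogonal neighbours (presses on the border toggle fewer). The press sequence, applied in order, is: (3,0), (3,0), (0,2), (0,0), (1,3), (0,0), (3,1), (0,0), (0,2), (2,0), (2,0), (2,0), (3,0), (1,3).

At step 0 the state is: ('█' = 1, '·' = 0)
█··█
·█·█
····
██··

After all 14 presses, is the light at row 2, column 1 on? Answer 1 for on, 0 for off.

[0] █··█
·█·█
····
██··
[1] █··█
·█·█
█···
····
[2] █··█
·█·█
····
██··
[3] ███·
·███
····
██··
[4] ··█·
████
····
██··
[5] ··██
██··
···█
██··
[6] ████
·█··
···█
██··
[7] ████
·█··
·█·█
··█·
[8] ··██
██··
·█·█
··█·
[9] ·█··
███·
·█·█
··█·
[10] ·█··
·██·
█··█
█·█·
[11] ·█··
███·
·█·█
··█·
[12] ·█··
·██·
█··█
█·█·
[13] ·█··
·██·
···█
·██·
[14] ·█·█
·█·█
····
·██·

0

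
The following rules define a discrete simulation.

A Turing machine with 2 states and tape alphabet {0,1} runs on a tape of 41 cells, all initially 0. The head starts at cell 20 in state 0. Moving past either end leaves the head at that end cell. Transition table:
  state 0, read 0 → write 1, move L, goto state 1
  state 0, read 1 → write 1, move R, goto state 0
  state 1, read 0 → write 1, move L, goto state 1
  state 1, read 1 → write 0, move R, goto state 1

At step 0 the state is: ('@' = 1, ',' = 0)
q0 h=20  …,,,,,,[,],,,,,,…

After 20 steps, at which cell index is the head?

k=0  q0 h=20  …,,,,,,[,],,,,,,…
k=1  q1 h=19  …,,,,,,[,]@,,,,,…
k=2  q1 h=18  …,,,,,,[,]@@,,,,…
k=3  q1 h=17  …,,,,,,[,]@@@,,,…
k=4  q1 h=16  …,,,,,,[,]@@@@,,…
k=5  q1 h=15  …,,,,,,[,]@@@@@,…
k=6  q1 h=14  …,,,,,,[,]@@@@@@…
k=7  q1 h=13  …,,,,,,[,]@@@@@@…
k=8  q1 h=12  …,,,,,,[,]@@@@@@…
k=9  q1 h=11  …,,,,,,[,]@@@@@@…
k=10  q1 h=10  …,,,,,,[,]@@@@@@…
k=11  q1 h= 9  …,,,,,,[,]@@@@@@…
k=12  q1 h= 8  …,,,,,,[,]@@@@@@…
k=13  q1 h= 7  …,,,,,,[,]@@@@@@…
k=14  q1 h= 6  |,,,,,,[,]@@@@@@…
k=15  q1 h= 5  |,,,,,[,]@@@@@@…
k=16  q1 h= 4  |,,,,[,]@@@@@@…
k=17  q1 h= 3  |,,,[,]@@@@@@…
k=18  q1 h= 2  |,,[,]@@@@@@…
k=19  q1 h= 1  |,[,]@@@@@@…
k=20  q1 h= 0  |[,]@@@@@@…

0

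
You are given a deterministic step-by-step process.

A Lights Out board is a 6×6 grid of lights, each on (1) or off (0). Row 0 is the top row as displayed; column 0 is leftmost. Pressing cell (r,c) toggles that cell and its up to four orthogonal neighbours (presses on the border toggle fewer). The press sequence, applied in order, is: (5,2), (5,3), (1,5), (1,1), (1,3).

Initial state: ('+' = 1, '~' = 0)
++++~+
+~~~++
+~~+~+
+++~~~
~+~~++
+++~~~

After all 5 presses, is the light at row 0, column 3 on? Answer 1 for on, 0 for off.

t=0: ++++~+
+~~~++
+~~+~+
+++~~~
~+~~++
+++~~~
t=1: ++++~+
+~~~++
+~~+~+
+++~~~
~++~++
+~~+~~
t=2: ++++~+
+~~~++
+~~+~+
+++~~~
~+++++
+~+~+~
t=3: ++++~~
+~~~~~
+~~+~~
+++~~~
~+++++
+~+~+~
t=4: +~++~~
~++~~~
++~+~~
+++~~~
~+++++
+~+~+~
t=5: +~+~~~
~+~++~
++~~~~
+++~~~
~+++++
+~+~+~

0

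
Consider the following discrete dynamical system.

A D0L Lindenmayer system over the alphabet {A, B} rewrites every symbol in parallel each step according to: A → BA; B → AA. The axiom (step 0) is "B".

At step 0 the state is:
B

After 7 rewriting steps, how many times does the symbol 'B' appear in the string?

42

[0] B
[1] AA
[2] BABA
[3] AABAAABA
[4] BABAAABABABAAABA
[5] AABAAABABABAAABAAABAAABABABAAABA
[6] BABAAABABABAAABAAABAAABABABAAABABABAAABABABAAABAAABAAABABABAAABA
[7] AABAAABABABAAABAAABAAABABABAAABABABAAABABABAAABAAABAAABABA…BABABAAABAAABAAABABABAAABABABAAABABABAAABAAABAAABABABAAABA  (len 128)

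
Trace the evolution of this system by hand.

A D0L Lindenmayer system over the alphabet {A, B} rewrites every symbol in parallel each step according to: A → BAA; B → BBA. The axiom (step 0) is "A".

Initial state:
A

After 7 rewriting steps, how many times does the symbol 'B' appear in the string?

1093

t=0: A
t=1: BAA
t=2: BBABAABAA
t=3: BBABBABAABBABAABAABBABAABAA
t=4: BBABBABAABBABBABAABBABAABAABBABBABAABBABAABAABBABAABAABBABBABAABBABAABAABBABAABAA
t=5: BBABBABAABBABBABAABBABAABAABBABBABAABBABBABAABBABAABAABBAB…ABAABBABBABAABBABAABAABBABAABAABBABBABAABBABAABAABBABAABAA  (len 243)
t=6: BBABBABAABBABBABAABBABAABAABBABBABAABBABBABAABBABAABAABBAB…ABAABBABBABAABBABAABAABBABAABAABBABBABAABBABAABAABBABAABAA  (len 729)
t=7: BBABBABAABBABBABAABBABAABAABBABBABAABBABBABAABBABAABAABBAB…ABAABBABBABAABBABAABAABBABAABAABBABBABAABBABAABAABBABAABAA  (len 2187)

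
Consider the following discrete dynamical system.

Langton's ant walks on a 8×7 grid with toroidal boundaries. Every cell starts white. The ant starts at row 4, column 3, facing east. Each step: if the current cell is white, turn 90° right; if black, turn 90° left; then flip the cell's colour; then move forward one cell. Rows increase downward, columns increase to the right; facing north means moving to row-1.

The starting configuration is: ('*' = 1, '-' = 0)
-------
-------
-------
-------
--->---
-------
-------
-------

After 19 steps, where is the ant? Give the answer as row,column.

2,2

0) -------
-------
-------
-------
--->---
-------
-------
-------
1) -------
-------
-------
-------
---*---
---v---
-------
-------
2) -------
-------
-------
-------
---*---
--<*---
-------
-------
3) -------
-------
-------
-------
--^*---
--**---
-------
-------
4) -------
-------
-------
-------
--*>---
--**---
-------
-------
5) -------
-------
-------
---^---
--*----
--**---
-------
-------
6) -------
-------
-------
---*>--
--*----
--**---
-------
-------
7) -------
-------
-------
---**--
--*-v--
--**---
-------
-------
8) -------
-------
-------
---**--
--*<*--
--**---
-------
-------
9) -------
-------
-------
---^*--
--***--
--**---
-------
-------
10) -------
-------
-------
--<-*--
--***--
--**---
-------
-------
11) -------
-------
--^----
--*-*--
--***--
--**---
-------
-------
12) -------
-------
--*>---
--*-*--
--***--
--**---
-------
-------
13) -------
-------
--**---
--*v*--
--***--
--**---
-------
-------
14) -------
-------
--**---
--<**--
--***--
--**---
-------
-------
15) -------
-------
--**---
---**--
--v**--
--**---
-------
-------
16) -------
-------
--**---
---**--
--->*--
--**---
-------
-------
17) -------
-------
--**---
---^*--
----*--
--**---
-------
-------
18) -------
-------
--**---
--<-*--
----*--
--**---
-------
-------
19) -------
-------
--^*---
--*-*--
----*--
--**---
-------
-------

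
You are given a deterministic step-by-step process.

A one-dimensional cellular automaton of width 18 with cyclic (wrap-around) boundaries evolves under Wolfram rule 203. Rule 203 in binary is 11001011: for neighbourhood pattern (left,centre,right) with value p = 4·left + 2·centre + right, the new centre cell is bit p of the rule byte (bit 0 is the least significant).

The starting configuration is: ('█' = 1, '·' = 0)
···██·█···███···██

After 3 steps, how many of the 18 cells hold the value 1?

k=0  ···██·█···███···██
k=1  ·████···█████·████
k=2  ·████·███████·████
k=3  ·████·███████·████

15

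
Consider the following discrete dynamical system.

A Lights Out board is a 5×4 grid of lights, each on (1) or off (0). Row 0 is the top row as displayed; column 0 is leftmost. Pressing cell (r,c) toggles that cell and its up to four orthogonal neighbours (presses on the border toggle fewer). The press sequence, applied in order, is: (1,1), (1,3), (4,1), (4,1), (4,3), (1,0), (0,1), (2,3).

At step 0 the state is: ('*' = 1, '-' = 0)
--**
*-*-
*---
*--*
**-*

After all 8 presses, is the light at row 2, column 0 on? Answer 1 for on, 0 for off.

k=0  --**
*-*-
*---
*--*
**-*
k=1  -***
-*--
**--
*--*
**-*
k=2  -**-
-***
**-*
*--*
**-*
k=3  -**-
-***
**-*
**-*
--**
k=4  -**-
-***
**-*
*--*
**-*
k=5  -**-
-***
**-*
*---
***-
k=6  ***-
*-**
-*-*
*---
***-
k=7  ----
****
-*-*
*---
***-
k=8  ----
***-
-**-
*--*
***-

0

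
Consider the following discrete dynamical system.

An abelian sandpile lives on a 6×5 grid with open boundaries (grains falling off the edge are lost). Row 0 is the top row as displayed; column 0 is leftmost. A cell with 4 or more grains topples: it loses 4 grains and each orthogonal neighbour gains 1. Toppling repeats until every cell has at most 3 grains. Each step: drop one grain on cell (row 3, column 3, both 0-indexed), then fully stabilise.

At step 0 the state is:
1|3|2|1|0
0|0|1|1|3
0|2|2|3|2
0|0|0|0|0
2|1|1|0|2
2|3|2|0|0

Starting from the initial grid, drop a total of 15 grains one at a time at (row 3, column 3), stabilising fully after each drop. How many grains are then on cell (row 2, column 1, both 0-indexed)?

3

gen 0: 1|3|2|1|0
0|0|1|1|3
0|2|2|3|2
0|0|0|0|0
2|1|1|0|2
2|3|2|0|0
gen 1: 1|3|2|1|0
0|0|1|1|3
0|2|2|3|2
0|0|0|1|0
2|1|1|0|2
2|3|2|0|0
gen 2: 1|3|2|1|0
0|0|1|1|3
0|2|2|3|2
0|0|0|2|0
2|1|1|0|2
2|3|2|0|0
gen 3: 1|3|2|1|0
0|0|1|1|3
0|2|2|3|2
0|0|0|3|0
2|1|1|0|2
2|3|2|0|0
gen 4: 1|3|2|1|0
0|0|1|2|3
0|2|3|0|3
0|0|1|1|1
2|1|1|1|2
2|3|2|0|0
gen 5: 1|3|2|1|0
0|0|1|2|3
0|2|3|0|3
0|0|1|2|1
2|1|1|1|2
2|3|2|0|0
gen 6: 1|3|2|1|0
0|0|1|2|3
0|2|3|0|3
0|0|1|3|1
2|1|1|1|2
2|3|2|0|0
gen 7: 1|3|2|1|0
0|0|1|2|3
0|2|3|1|3
0|0|2|0|2
2|1|1|2|2
2|3|2|0|0
gen 8: 1|3|2|1|0
0|0|1|2|3
0|2|3|1|3
0|0|2|1|2
2|1|1|2|2
2|3|2|0|0
gen 9: 1|3|2|1|0
0|0|1|2|3
0|2|3|1|3
0|0|2|2|2
2|1|1|2|2
2|3|2|0|0
gen 10: 1|3|2|1|0
0|0|1|2|3
0|2|3|1|3
0|0|2|3|2
2|1|1|2|2
2|3|2|0|0
gen 11: 1|3|2|1|0
0|0|1|2|3
0|2|3|2|3
0|0|3|0|3
2|1|1|3|2
2|3|2|0|0
gen 12: 1|3|2|1|0
0|0|1|2|3
0|2|3|2|3
0|0|3|1|3
2|1|1|3|2
2|3|2|0|0
gen 13: 1|3|2|1|0
0|0|1|2|3
0|2|3|2|3
0|0|3|2|3
2|1|1|3|2
2|3|2|0|0
gen 14: 1|3|2|1|0
0|0|1|2|3
0|2|3|2|3
0|0|3|3|3
2|1|1|3|2
2|3|2|0|0
gen 15: 1|3|2|2|1
0|0|3|0|1
0|3|1|3|2
0|1|2|0|3
2|1|3|2|0
2|3|2|1|1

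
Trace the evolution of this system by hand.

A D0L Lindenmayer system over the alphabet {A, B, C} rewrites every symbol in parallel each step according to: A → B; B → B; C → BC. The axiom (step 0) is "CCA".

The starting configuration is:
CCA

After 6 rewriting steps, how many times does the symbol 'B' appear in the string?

0) CCA
1) BCBCB
2) BBCBBCB
3) BBBCBBBCB
4) BBBBCBBBBCB
5) BBBBBCBBBBBCB
6) BBBBBBCBBBBBBCB

13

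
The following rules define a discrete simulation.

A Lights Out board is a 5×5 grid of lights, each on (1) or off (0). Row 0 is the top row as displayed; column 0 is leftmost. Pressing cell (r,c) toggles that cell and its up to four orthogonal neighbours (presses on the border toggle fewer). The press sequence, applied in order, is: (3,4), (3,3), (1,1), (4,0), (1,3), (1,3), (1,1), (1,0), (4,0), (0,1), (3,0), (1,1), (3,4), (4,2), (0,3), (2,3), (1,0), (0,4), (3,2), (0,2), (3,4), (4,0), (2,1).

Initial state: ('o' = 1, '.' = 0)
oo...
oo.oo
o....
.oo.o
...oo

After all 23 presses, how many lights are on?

7

t=0: oo...
oo.oo
o....
.oo.o
...oo
t=1: oo...
oo.oo
o...o
.ooo.
...o.
t=2: oo...
oo.oo
o..oo
.o..o
.....
t=3: o....
..ooo
oo.oo
.o..o
.....
t=4: o....
..ooo
oo.oo
oo..o
oo...
t=5: o..o.
.....
oo..o
oo..o
oo...
t=6: o....
..ooo
oo.oo
oo..o
oo...
t=7: oo...
oo.oo
o..oo
oo..o
oo...
t=8: .o...
...oo
...oo
oo..o
oo...
t=9: .o...
...oo
...oo
.o..o
.....
t=10: o.o..
.o.oo
...oo
.o..o
.....
t=11: o.o..
.o.oo
o..oo
o...o
o....
t=12: ooo..
o.ooo
oo.oo
o...o
o....
t=13: ooo..
o.ooo
oo.o.
o..o.
o...o
t=14: ooo..
o.ooo
oo.o.
o.oo.
ooooo
t=15: oo.oo
o.o.o
oo.o.
o.oo.
ooooo
t=16: oo.oo
o.ooo
ooo.o
o.o..
ooooo
t=17: .o.oo
.oooo
.oo.o
o.o..
ooooo
t=18: .o...
.ooo.
.oo.o
o.o..
ooooo
t=19: .o...
.ooo.
.o..o
oo.o.
oo.oo
t=20: ..oo.
.o.o.
.o..o
oo.o.
oo.oo
t=21: ..oo.
.o.o.
.o...
oo..o
oo.o.
t=22: ..oo.
.o.o.
.o...
.o..o
...o.
t=23: ..oo.
...o.
o.o..
....o
...o.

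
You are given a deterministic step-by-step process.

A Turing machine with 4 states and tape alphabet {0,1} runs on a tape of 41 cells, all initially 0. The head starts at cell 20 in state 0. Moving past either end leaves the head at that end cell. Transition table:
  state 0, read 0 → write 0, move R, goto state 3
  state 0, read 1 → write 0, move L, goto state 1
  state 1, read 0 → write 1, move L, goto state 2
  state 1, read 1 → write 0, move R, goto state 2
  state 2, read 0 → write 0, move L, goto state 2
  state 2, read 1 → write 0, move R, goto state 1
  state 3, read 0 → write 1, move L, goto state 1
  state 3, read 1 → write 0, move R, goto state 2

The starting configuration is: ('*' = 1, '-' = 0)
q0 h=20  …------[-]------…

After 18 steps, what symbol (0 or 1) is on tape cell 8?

0

t=0: q0 h=20  …------[-]------…
t=1: q3 h=21  …------[-]------…
t=2: q1 h=20  …------[-]*-----…
t=3: q2 h=19  …------[-]**----…
t=4: q2 h=18  …------[-]-**---…
t=5: q2 h=17  …------[-]--**--…
t=6: q2 h=16  …------[-]---**-…
t=7: q2 h=15  …------[-]----**…
t=8: q2 h=14  …------[-]-----*…
t=9: q2 h=13  …------[-]------…
t=10: q2 h=12  …------[-]------…
t=11: q2 h=11  …------[-]------…
t=12: q2 h=10  …------[-]------…
t=13: q2 h= 9  …------[-]------…
t=14: q2 h= 8  …------[-]------…
t=15: q2 h= 7  …------[-]------…
t=16: q2 h= 6  |------[-]------…
t=17: q2 h= 5  |-----[-]------…
t=18: q2 h= 4  |----[-]------…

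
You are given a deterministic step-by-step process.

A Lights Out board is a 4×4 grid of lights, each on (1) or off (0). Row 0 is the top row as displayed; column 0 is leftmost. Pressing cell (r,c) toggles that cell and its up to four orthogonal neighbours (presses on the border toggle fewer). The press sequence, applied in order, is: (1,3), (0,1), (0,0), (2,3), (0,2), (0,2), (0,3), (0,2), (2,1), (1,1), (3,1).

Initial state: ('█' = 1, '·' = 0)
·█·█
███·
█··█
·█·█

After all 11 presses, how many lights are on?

9

k=0  ·█·█
███·
█··█
·█·█
k=1  ·█··
██·█
█···
·█·█
k=2  █·█·
█··█
█···
·█·█
k=3  ·██·
···█
█···
·█·█
k=4  ·██·
····
█·██
·█··
k=5  ···█
··█·
█·██
·█··
k=6  ·██·
····
█·██
·█··
k=7  ·█·█
···█
█·██
·█··
k=8  ··█·
··██
█·██
·█··
k=9  ··█·
·███
·█·█
····
k=10  ·██·
█··█
···█
····
k=11  ·██·
█··█
·█·█
███·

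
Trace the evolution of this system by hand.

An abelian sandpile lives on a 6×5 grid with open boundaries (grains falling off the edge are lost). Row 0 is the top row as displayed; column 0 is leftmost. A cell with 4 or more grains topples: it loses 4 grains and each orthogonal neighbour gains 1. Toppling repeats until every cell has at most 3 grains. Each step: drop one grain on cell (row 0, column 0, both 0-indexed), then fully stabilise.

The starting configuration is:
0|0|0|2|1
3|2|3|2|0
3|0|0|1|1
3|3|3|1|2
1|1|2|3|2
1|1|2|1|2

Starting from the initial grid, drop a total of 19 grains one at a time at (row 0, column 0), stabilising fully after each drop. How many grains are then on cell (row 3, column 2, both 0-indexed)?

0

gen 0: 0|0|0|2|1
3|2|3|2|0
3|0|0|1|1
3|3|3|1|2
1|1|2|3|2
1|1|2|1|2
gen 1: 1|0|0|2|1
3|2|3|2|0
3|0|0|1|1
3|3|3|1|2
1|1|2|3|2
1|1|2|1|2
gen 2: 2|0|0|2|1
3|2|3|2|0
3|0|0|1|1
3|3|3|1|2
1|1|2|3|2
1|1|2|1|2
gen 3: 3|0|0|2|1
3|2|3|2|0
3|0|0|1|1
3|3|3|1|2
1|1|2|3|2
1|1|2|1|2
gen 4: 1|1|0|2|1
1|3|3|2|0
1|2|1|1|1
1|1|0|2|2
2|2|3|3|2
1|1|2|1|2
gen 5: 2|1|0|2|1
1|3|3|2|0
1|2|1|1|1
1|1|0|2|2
2|2|3|3|2
1|1|2|1|2
gen 6: 3|1|0|2|1
1|3|3|2|0
1|2|1|1|1
1|1|0|2|2
2|2|3|3|2
1|1|2|1|2
gen 7: 0|2|0|2|1
2|3|3|2|0
1|2|1|1|1
1|1|0|2|2
2|2|3|3|2
1|1|2|1|2
gen 8: 1|2|0|2|1
2|3|3|2|0
1|2|1|1|1
1|1|0|2|2
2|2|3|3|2
1|1|2|1|2
gen 9: 2|2|0|2|1
2|3|3|2|0
1|2|1|1|1
1|1|0|2|2
2|2|3|3|2
1|1|2|1|2
gen 10: 3|2|0|2|1
2|3|3|2|0
1|2|1|1|1
1|1|0|2|2
2|2|3|3|2
1|1|2|1|2
gen 11: 0|3|0|2|1
3|3|3|2|0
1|2|1|1|1
1|1|0|2|2
2|2|3|3|2
1|1|2|1|2
gen 12: 1|3|0|2|1
3|3|3|2|0
1|2|1|1|1
1|1|0|2|2
2|2|3|3|2
1|1|2|1|2
gen 13: 2|3|0|2|1
3|3|3|2|0
1|2|1|1|1
1|1|0|2|2
2|2|3|3|2
1|1|2|1|2
gen 14: 3|3|0|2|1
3|3|3|2|0
1|2|1|1|1
1|1|0|2|2
2|2|3|3|2
1|1|2|1|2
gen 15: 2|1|2|2|1
1|2|0|3|0
2|3|2|1|1
1|1|0|2|2
2|2|3|3|2
1|1|2|1|2
gen 16: 3|1|2|2|1
1|2|0|3|0
2|3|2|1|1
1|1|0|2|2
2|2|3|3|2
1|1|2|1|2
gen 17: 0|2|2|2|1
2|2|0|3|0
2|3|2|1|1
1|1|0|2|2
2|2|3|3|2
1|1|2|1|2
gen 18: 1|2|2|2|1
2|2|0|3|0
2|3|2|1|1
1|1|0|2|2
2|2|3|3|2
1|1|2|1|2
gen 19: 2|2|2|2|1
2|2|0|3|0
2|3|2|1|1
1|1|0|2|2
2|2|3|3|2
1|1|2|1|2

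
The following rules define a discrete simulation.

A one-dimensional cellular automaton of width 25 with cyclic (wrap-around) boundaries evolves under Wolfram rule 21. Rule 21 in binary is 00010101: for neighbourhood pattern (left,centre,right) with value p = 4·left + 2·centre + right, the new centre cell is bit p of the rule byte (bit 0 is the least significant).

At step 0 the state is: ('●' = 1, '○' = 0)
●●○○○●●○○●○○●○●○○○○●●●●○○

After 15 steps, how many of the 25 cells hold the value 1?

step 0: ●●○○○●●○○●○○●○●○○○○●●●●○○
step 1: ○○●●○○○●○●●○●○●●●●○○○○○●○
step 2: ●○○○●●○●○○○○●○○○○○●●●●○●●
step 3: ○●●○○○○●●●●○●●●●●○○○○○○○○
step 4: ○○○●●●○○○○○○○○○○○●●●●●●●●
step 5: ●●○○○○●●●●●●●●●●○○○○○○○○○
step 6: ○○●●●○○○○○○○○○○○●●●●●●●●○
step 7: ●○○○○●●●●●●●●●●○○○○○○○○○●
step 8: ○●●●○○○○○○○○○○○●●●●●●●●○○
step 9: ○○○○●●●●●●●●●●○○○○○○○○○●●
step 10: ●●●○○○○○○○○○○○●●●●●●●●○○○
step 11: ○○○●●●●●●●●●●○○○○○○○○○●●○
step 12: ●●○○○○○○○○○○○●●●●●●●●○○○●
step 13: ○○●●●●●●●●●●○○○○○○○○○●●○○
step 14: ●○○○○○○○○○○○●●●●●●●●○○○●●
step 15: ○●●●●●●●●●●○○○○○○○○○●●○○○

12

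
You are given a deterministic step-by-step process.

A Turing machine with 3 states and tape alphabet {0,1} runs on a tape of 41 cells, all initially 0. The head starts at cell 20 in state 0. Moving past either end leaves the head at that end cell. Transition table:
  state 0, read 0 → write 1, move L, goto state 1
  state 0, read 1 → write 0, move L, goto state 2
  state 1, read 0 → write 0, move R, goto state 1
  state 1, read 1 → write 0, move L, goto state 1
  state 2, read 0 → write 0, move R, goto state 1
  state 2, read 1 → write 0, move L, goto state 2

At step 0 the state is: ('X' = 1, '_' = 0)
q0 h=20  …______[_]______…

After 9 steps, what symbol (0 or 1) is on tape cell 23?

0

[0] q0 h=20  …______[_]______…
[1] q1 h=19  …______[_]X_____…
[2] q1 h=20  …______[X]______…
[3] q1 h=19  …______[_]______…
[4] q1 h=20  …______[_]______…
[5] q1 h=21  …______[_]______…
[6] q1 h=22  …______[_]______…
[7] q1 h=23  …______[_]______…
[8] q1 h=24  …______[_]______…
[9] q1 h=25  …______[_]______…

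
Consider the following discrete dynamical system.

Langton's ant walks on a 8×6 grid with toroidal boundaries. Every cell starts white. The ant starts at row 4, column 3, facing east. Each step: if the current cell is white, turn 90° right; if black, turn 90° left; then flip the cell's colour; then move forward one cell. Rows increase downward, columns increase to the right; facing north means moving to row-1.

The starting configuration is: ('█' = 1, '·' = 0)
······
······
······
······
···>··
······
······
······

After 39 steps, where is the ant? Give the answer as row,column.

[0] ······
······
······
······
···>··
······
······
······
[1] ······
······
······
······
···█··
···v··
······
······
[2] ······
······
······
······
···█··
··<█··
······
······
[3] ······
······
······
······
··^█··
··██··
······
······
[4] ······
······
······
······
··█>··
··██··
······
······
[5] ······
······
······
···^··
··█···
··██··
······
······
[6] ······
······
······
···█>·
··█···
··██··
······
······
[7] ······
······
······
···██·
··█·v·
··██··
······
······
[8] ······
······
······
···██·
··█<█·
··██··
······
······
[9] ······
······
······
···^█·
··███·
··██··
······
······
[10] ······
······
······
··<·█·
··███·
··██··
······
······
[11] ······
······
··^···
··█·█·
··███·
··██··
······
······
[12] ······
······
··█>··
··█·█·
··███·
··██··
······
······
[13] ······
······
··██··
··█v█·
··███·
··██··
······
······
[14] ······
······
··██··
··<██·
··███·
··██··
······
······
[15] ······
······
··██··
···██·
··v██·
··██··
······
······
[16] ······
······
··██··
···██·
···>█·
··██··
······
······
[17] ······
······
··██··
···^█·
····█·
··██··
······
······
[18] ······
······
··██··
··<·█·
····█·
··██··
······
······
[19] ······
······
··^█··
··█·█·
····█·
··██··
······
······
[20] ······
······
·<·█··
··█·█·
····█·
··██··
······
······
[21] ······
·^····
·█·█··
··█·█·
····█·
··██··
······
······
[22] ······
·█>···
·█·█··
··█·█·
····█·
··██··
······
······
[23] ······
·██···
·█v█··
··█·█·
····█·
··██··
······
······
[24] ······
·██···
·<██··
··█·█·
····█·
··██··
······
······
[25] ······
·██···
··██··
·v█·█·
····█·
··██··
······
······
[26] ······
·██···
··██··
<██·█·
····█·
··██··
······
······
[27] ······
·██···
^·██··
███·█·
····█·
··██··
······
······
[28] ······
·██···
█>██··
███·█·
····█·
··██··
······
······
[29] ······
·██···
████··
█v█·█·
····█·
··██··
······
······
[30] ······
·██···
████··
█·>·█·
····█·
··██··
······
······
[31] ······
·██···
██^█··
█···█·
····█·
··██··
······
······
[32] ······
·██···
█<·█··
█···█·
····█·
··██··
······
······
[33] ······
·██···
█··█··
█v··█·
····█·
··██··
······
······
[34] ······
·██···
█··█··
<█··█·
····█·
··██··
······
······
[35] ······
·██···
█··█··
·█··█·
v···█·
··██··
······
······
[36] ······
·██···
█··█··
·█··█·
█···█<
··██··
······
······
[37] ······
·██···
█··█··
·█··█^
█···██
··██··
······
······
[38] ······
·██···
█··█··
>█··██
█···██
··██··
······
······
[39] ······
·██···
█··█··
██··██
v···██
··██··
······
······

4,0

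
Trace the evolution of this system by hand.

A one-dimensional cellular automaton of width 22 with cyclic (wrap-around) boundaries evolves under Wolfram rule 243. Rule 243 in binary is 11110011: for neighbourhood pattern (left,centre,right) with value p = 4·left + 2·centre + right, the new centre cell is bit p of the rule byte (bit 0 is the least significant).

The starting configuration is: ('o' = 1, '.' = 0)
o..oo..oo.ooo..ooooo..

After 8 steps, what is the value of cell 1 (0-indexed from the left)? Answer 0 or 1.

1

[0] o..oo..oo.ooo..ooooo..
[1] .oo.ooo.oo.oooo.oooooo
[2] o.oo.ooo.oo.oooo.ooooo
[3] oo.oo.ooo.oo.oooo.oooo
[4] ooo.oo.ooo.oo.oooo.ooo
[5] oooo.oo.ooo.oo.oooo.oo
[6] ooooo.oo.ooo.oo.oooo.o
[7] oooooo.oo.ooo.oo.oooo.
[8] .oooooo.oo.ooo.oo.oooo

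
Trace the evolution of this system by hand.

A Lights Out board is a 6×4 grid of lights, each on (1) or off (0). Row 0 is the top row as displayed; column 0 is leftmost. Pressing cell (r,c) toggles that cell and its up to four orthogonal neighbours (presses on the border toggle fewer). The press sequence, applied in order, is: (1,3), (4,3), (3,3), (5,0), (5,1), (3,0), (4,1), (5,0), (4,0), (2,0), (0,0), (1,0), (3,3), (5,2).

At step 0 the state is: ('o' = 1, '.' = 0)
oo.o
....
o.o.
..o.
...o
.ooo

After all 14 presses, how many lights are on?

k=0  oo.o
....
o.o.
..o.
...o
.ooo
k=1  oo..
..oo
o.oo
..o.
...o
.ooo
k=2  oo..
..oo
o.oo
..oo
..o.
.oo.
k=3  oo..
..oo
o.o.
....
..oo
.oo.
k=4  oo..
..oo
o.o.
....
o.oo
o.o.
k=5  oo..
..oo
o.o.
....
oooo
.o..
k=6  oo..
..oo
..o.
oo..
.ooo
.o..
k=7  oo..
..oo
..o.
o...
o..o
....
k=8  oo..
..oo
..o.
o...
...o
oo..
k=9  oo..
..oo
..o.
....
oo.o
.o..
k=10  oo..
o.oo
ooo.
o...
oo.o
.o..
k=11  ....
..oo
ooo.
o...
oo.o
.o..
k=12  o...
oooo
.oo.
o...
oo.o
.o..
k=13  o...
oooo
.ooo
o.oo
oo..
.o..
k=14  o...
oooo
.ooo
o.oo
ooo.
..oo

16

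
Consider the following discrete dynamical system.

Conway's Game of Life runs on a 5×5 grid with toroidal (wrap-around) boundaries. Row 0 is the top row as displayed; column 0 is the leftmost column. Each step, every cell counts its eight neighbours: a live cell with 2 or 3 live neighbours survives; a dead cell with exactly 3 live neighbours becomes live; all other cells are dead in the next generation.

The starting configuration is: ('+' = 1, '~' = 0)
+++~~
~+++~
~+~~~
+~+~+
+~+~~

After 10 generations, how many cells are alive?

7

t=0: +++~~
~+++~
~+~~~
+~+~+
+~+~~
t=1: +~~~+
~~~+~
~~~~+
+~+++
~~+~~
t=2: ~~~++
+~~+~
+~+~~
+++~+
~~+~~
t=3: ~~+++
++++~
~~+~~
+~+~+
~~+~~
t=4: +~~~+
+~~~~
~~~~~
~~+~~
+~+~~
t=5: +~~~+
+~~~+
~~~~~
~+~~~
+~~++
t=6: ~+~~~
+~~~+
+~~~~
+~~~+
~+~+~
t=7: ~++~+
++~~+
~+~~~
++~~+
~++~+
t=8: ~~~~+
~~~++
~~+~~
~~~++
~~~~+
t=9: +~~~+
~~~++
~~+~~
~~~++
+~~~+
t=10: ~~~~~
+~~++
~~+~~
+~~++
~~~~~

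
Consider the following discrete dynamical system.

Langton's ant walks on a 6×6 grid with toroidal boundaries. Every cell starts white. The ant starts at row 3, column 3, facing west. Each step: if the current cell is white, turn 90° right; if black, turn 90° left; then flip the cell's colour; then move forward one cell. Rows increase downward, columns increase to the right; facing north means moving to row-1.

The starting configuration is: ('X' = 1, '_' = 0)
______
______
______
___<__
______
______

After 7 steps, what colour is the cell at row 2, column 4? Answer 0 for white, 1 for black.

k=0  ______
______
______
___<__
______
______
k=1  ______
______
___^__
___X__
______
______
k=2  ______
______
___X>_
___X__
______
______
k=3  ______
______
___XX_
___Xv_
______
______
k=4  ______
______
___XX_
___<X_
______
______
k=5  ______
______
___XX_
____X_
___v__
______
k=6  ______
______
___XX_
____X_
__<X__
______
k=7  ______
______
___XX_
__^_X_
__XX__
______

1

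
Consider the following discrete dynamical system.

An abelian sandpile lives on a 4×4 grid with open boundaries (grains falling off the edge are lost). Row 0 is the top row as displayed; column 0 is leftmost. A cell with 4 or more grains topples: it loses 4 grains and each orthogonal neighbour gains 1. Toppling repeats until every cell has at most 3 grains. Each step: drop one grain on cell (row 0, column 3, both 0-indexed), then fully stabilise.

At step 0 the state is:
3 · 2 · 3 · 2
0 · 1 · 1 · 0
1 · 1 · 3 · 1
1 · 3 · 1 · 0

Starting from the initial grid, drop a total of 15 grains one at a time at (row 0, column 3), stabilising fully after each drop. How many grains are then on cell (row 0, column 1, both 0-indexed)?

3

t=0: 3 · 2 · 3 · 2
0 · 1 · 1 · 0
1 · 1 · 3 · 1
1 · 3 · 1 · 0
t=1: 3 · 2 · 3 · 3
0 · 1 · 1 · 0
1 · 1 · 3 · 1
1 · 3 · 1 · 0
t=2: 3 · 3 · 0 · 1
0 · 1 · 2 · 1
1 · 1 · 3 · 1
1 · 3 · 1 · 0
t=3: 3 · 3 · 0 · 2
0 · 1 · 2 · 1
1 · 1 · 3 · 1
1 · 3 · 1 · 0
t=4: 3 · 3 · 0 · 3
0 · 1 · 2 · 1
1 · 1 · 3 · 1
1 · 3 · 1 · 0
t=5: 3 · 3 · 1 · 0
0 · 1 · 2 · 2
1 · 1 · 3 · 1
1 · 3 · 1 · 0
t=6: 3 · 3 · 1 · 1
0 · 1 · 2 · 2
1 · 1 · 3 · 1
1 · 3 · 1 · 0
t=7: 3 · 3 · 1 · 2
0 · 1 · 2 · 2
1 · 1 · 3 · 1
1 · 3 · 1 · 0
t=8: 3 · 3 · 1 · 3
0 · 1 · 2 · 2
1 · 1 · 3 · 1
1 · 3 · 1 · 0
t=9: 3 · 3 · 2 · 0
0 · 1 · 2 · 3
1 · 1 · 3 · 1
1 · 3 · 1 · 0
t=10: 3 · 3 · 2 · 1
0 · 1 · 2 · 3
1 · 1 · 3 · 1
1 · 3 · 1 · 0
t=11: 3 · 3 · 2 · 2
0 · 1 · 2 · 3
1 · 1 · 3 · 1
1 · 3 · 1 · 0
t=12: 3 · 3 · 2 · 3
0 · 1 · 2 · 3
1 · 1 · 3 · 1
1 · 3 · 1 · 0
t=13: 3 · 3 · 3 · 1
0 · 1 · 3 · 0
1 · 1 · 3 · 2
1 · 3 · 1 · 0
t=14: 3 · 3 · 3 · 2
0 · 1 · 3 · 0
1 · 1 · 3 · 2
1 · 3 · 1 · 0
t=15: 3 · 3 · 3 · 3
0 · 1 · 3 · 0
1 · 1 · 3 · 2
1 · 3 · 1 · 0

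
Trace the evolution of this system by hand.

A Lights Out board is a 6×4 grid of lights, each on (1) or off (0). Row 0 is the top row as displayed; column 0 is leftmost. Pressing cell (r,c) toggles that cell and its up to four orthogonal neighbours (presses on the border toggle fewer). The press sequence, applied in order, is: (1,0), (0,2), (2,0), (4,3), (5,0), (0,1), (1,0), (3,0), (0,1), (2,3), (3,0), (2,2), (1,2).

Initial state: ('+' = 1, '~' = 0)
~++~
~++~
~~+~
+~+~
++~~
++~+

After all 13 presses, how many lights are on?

7

[0] ~++~
~++~
~~+~
+~+~
++~~
++~+
[1] +++~
+~+~
+~+~
+~+~
++~~
++~+
[2] +~~+
+~~~
+~+~
+~+~
++~~
++~+
[3] +~~+
~~~~
~++~
~~+~
++~~
++~+
[4] +~~+
~~~~
~++~
~~++
++++
++~~
[5] +~~+
~~~~
~++~
~~++
~+++
~~~~
[6] ~+++
~+~~
~++~
~~++
~+++
~~~~
[7] ++++
+~~~
+++~
~~++
~+++
~~~~
[8] ++++
+~~~
~++~
++++
++++
~~~~
[9] ~~~+
++~~
~++~
++++
++++
~~~~
[10] ~~~+
++~+
~+~+
+++~
++++
~~~~
[11] ~~~+
++~+
++~+
~~+~
~+++
~~~~
[12] ~~~+
++++
+~+~
~~~~
~+++
~~~~
[13] ~~++
+~~~
+~~~
~~~~
~+++
~~~~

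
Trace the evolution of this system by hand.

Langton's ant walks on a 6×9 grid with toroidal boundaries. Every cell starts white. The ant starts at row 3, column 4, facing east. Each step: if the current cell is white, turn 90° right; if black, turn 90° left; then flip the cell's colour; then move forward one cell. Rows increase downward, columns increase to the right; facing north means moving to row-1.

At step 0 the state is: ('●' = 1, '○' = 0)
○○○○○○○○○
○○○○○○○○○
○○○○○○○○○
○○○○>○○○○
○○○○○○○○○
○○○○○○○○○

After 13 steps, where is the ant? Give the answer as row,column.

0) ○○○○○○○○○
○○○○○○○○○
○○○○○○○○○
○○○○>○○○○
○○○○○○○○○
○○○○○○○○○
1) ○○○○○○○○○
○○○○○○○○○
○○○○○○○○○
○○○○●○○○○
○○○○v○○○○
○○○○○○○○○
2) ○○○○○○○○○
○○○○○○○○○
○○○○○○○○○
○○○○●○○○○
○○○<●○○○○
○○○○○○○○○
3) ○○○○○○○○○
○○○○○○○○○
○○○○○○○○○
○○○^●○○○○
○○○●●○○○○
○○○○○○○○○
4) ○○○○○○○○○
○○○○○○○○○
○○○○○○○○○
○○○●>○○○○
○○○●●○○○○
○○○○○○○○○
5) ○○○○○○○○○
○○○○○○○○○
○○○○^○○○○
○○○●○○○○○
○○○●●○○○○
○○○○○○○○○
6) ○○○○○○○○○
○○○○○○○○○
○○○○●>○○○
○○○●○○○○○
○○○●●○○○○
○○○○○○○○○
7) ○○○○○○○○○
○○○○○○○○○
○○○○●●○○○
○○○●○v○○○
○○○●●○○○○
○○○○○○○○○
8) ○○○○○○○○○
○○○○○○○○○
○○○○●●○○○
○○○●<●○○○
○○○●●○○○○
○○○○○○○○○
9) ○○○○○○○○○
○○○○○○○○○
○○○○^●○○○
○○○●●●○○○
○○○●●○○○○
○○○○○○○○○
10) ○○○○○○○○○
○○○○○○○○○
○○○<○●○○○
○○○●●●○○○
○○○●●○○○○
○○○○○○○○○
11) ○○○○○○○○○
○○○^○○○○○
○○○●○●○○○
○○○●●●○○○
○○○●●○○○○
○○○○○○○○○
12) ○○○○○○○○○
○○○●>○○○○
○○○●○●○○○
○○○●●●○○○
○○○●●○○○○
○○○○○○○○○
13) ○○○○○○○○○
○○○●●○○○○
○○○●v●○○○
○○○●●●○○○
○○○●●○○○○
○○○○○○○○○

2,4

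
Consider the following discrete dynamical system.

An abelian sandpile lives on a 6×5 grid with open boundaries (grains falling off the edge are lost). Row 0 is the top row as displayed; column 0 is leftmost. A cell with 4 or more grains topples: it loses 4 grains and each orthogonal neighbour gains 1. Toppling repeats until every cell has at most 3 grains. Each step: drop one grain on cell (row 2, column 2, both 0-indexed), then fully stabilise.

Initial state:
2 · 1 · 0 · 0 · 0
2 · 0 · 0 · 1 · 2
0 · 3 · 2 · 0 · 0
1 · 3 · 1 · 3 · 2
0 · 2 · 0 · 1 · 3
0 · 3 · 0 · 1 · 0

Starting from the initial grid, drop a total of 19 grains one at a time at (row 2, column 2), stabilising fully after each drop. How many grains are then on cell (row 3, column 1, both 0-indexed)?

3

[0] 2 · 1 · 0 · 0 · 0
2 · 0 · 0 · 1 · 2
0 · 3 · 2 · 0 · 0
1 · 3 · 1 · 3 · 2
0 · 2 · 0 · 1 · 3
0 · 3 · 0 · 1 · 0
[1] 2 · 1 · 0 · 0 · 0
2 · 0 · 0 · 1 · 2
0 · 3 · 3 · 0 · 0
1 · 3 · 1 · 3 · 2
0 · 2 · 0 · 1 · 3
0 · 3 · 0 · 1 · 0
[2] 2 · 1 · 0 · 0 · 0
2 · 1 · 1 · 1 · 2
1 · 1 · 1 · 1 · 0
2 · 0 · 3 · 3 · 2
0 · 3 · 0 · 1 · 3
0 · 3 · 0 · 1 · 0
[3] 2 · 1 · 0 · 0 · 0
2 · 1 · 1 · 1 · 2
1 · 1 · 2 · 1 · 0
2 · 0 · 3 · 3 · 2
0 · 3 · 0 · 1 · 3
0 · 3 · 0 · 1 · 0
[4] 2 · 1 · 0 · 0 · 0
2 · 1 · 1 · 1 · 2
1 · 1 · 3 · 1 · 0
2 · 0 · 3 · 3 · 2
0 · 3 · 0 · 1 · 3
0 · 3 · 0 · 1 · 0
[5] 2 · 1 · 0 · 0 · 0
2 · 1 · 2 · 1 · 2
1 · 2 · 1 · 3 · 0
2 · 1 · 1 · 0 · 3
0 · 3 · 1 · 2 · 3
0 · 3 · 0 · 1 · 0
[6] 2 · 1 · 0 · 0 · 0
2 · 1 · 2 · 1 · 2
1 · 2 · 2 · 3 · 0
2 · 1 · 1 · 0 · 3
0 · 3 · 1 · 2 · 3
0 · 3 · 0 · 1 · 0
[7] 2 · 1 · 0 · 0 · 0
2 · 1 · 2 · 1 · 2
1 · 2 · 3 · 3 · 0
2 · 1 · 1 · 0 · 3
0 · 3 · 1 · 2 · 3
0 · 3 · 0 · 1 · 0
[8] 2 · 1 · 0 · 0 · 0
2 · 1 · 3 · 2 · 2
1 · 3 · 1 · 0 · 1
2 · 1 · 2 · 1 · 3
0 · 3 · 1 · 2 · 3
0 · 3 · 0 · 1 · 0
[9] 2 · 1 · 0 · 0 · 0
2 · 1 · 3 · 2 · 2
1 · 3 · 2 · 0 · 1
2 · 1 · 2 · 1 · 3
0 · 3 · 1 · 2 · 3
0 · 3 · 0 · 1 · 0
[10] 2 · 1 · 0 · 0 · 0
2 · 1 · 3 · 2 · 2
1 · 3 · 3 · 0 · 1
2 · 1 · 2 · 1 · 3
0 · 3 · 1 · 2 · 3
0 · 3 · 0 · 1 · 0
[11] 2 · 1 · 1 · 0 · 0
2 · 3 · 0 · 3 · 2
2 · 0 · 2 · 1 · 1
2 · 2 · 3 · 1 · 3
0 · 3 · 1 · 2 · 3
0 · 3 · 0 · 1 · 0
[12] 2 · 1 · 1 · 0 · 0
2 · 3 · 0 · 3 · 2
2 · 0 · 3 · 1 · 1
2 · 2 · 3 · 1 · 3
0 · 3 · 1 · 2 · 3
0 · 3 · 0 · 1 · 0
[13] 2 · 1 · 1 · 0 · 0
2 · 3 · 1 · 3 · 2
2 · 1 · 1 · 2 · 1
2 · 3 · 0 · 2 · 3
0 · 3 · 2 · 2 · 3
0 · 3 · 0 · 1 · 0
[14] 2 · 1 · 1 · 0 · 0
2 · 3 · 1 · 3 · 2
2 · 1 · 2 · 2 · 1
2 · 3 · 0 · 2 · 3
0 · 3 · 2 · 2 · 3
0 · 3 · 0 · 1 · 0
[15] 2 · 1 · 1 · 0 · 0
2 · 3 · 1 · 3 · 2
2 · 1 · 3 · 2 · 1
2 · 3 · 0 · 2 · 3
0 · 3 · 2 · 2 · 3
0 · 3 · 0 · 1 · 0
[16] 2 · 1 · 1 · 0 · 0
2 · 3 · 2 · 3 · 2
2 · 2 · 0 · 3 · 1
2 · 3 · 1 · 2 · 3
0 · 3 · 2 · 2 · 3
0 · 3 · 0 · 1 · 0
[17] 2 · 1 · 1 · 0 · 0
2 · 3 · 2 · 3 · 2
2 · 2 · 1 · 3 · 1
2 · 3 · 1 · 2 · 3
0 · 3 · 2 · 2 · 3
0 · 3 · 0 · 1 · 0
[18] 2 · 1 · 1 · 0 · 0
2 · 3 · 2 · 3 · 2
2 · 2 · 2 · 3 · 1
2 · 3 · 1 · 2 · 3
0 · 3 · 2 · 2 · 3
0 · 3 · 0 · 1 · 0
[19] 2 · 1 · 1 · 0 · 0
2 · 3 · 2 · 3 · 2
2 · 2 · 3 · 3 · 1
2 · 3 · 1 · 2 · 3
0 · 3 · 2 · 2 · 3
0 · 3 · 0 · 1 · 0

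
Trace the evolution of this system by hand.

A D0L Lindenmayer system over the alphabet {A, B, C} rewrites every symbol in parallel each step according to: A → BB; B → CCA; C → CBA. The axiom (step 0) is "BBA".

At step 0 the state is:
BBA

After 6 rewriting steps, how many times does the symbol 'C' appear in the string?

step 0: BBA
step 1: CCACCABB
step 2: CBACBABBCBACBABBCCACCA
step 3: CBACCABBCBACCABBCCACCACBACCABBCBACCABBCCACCACBACBABBCBACBABB
step 4: CBACCABBCBACBABBCCACCACBACCABBCBACBABBCCACCACBACBABBCBACBA…ACBABBCBACBABBCBACCABBCBACCABBCCACCACBACCABBCBACCABBCCACCA  (len 164)
step 5: CBACCABBCBACBABBCCACCACBACCABBCBACCABBCCACCACBACBABBCBACBA…ACCABBCBACBABBCCACCACBACCABBCBACBABBCCACCACBACBABBCBACBABB  (len 448)
step 6: CBACCABBCBACBABBCCACCACBACCABBCBACCABBCCACCACBACBABBCBACBA…ACBABBCBACBABBCBACCABBCBACCABBCCACCACBACCABBCBACCABBCCACCA  (len 1224)

480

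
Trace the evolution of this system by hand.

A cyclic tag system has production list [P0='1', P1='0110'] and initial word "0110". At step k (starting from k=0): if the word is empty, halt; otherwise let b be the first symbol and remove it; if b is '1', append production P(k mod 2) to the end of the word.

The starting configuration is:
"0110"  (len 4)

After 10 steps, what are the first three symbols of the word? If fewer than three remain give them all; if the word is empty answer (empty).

110

k=0  "0110"  (len 4)
k=1  "110"  (len 3)
k=2  "100110"  (len 6)
k=3  "001101"  (len 6)
k=4  "01101"  (len 5)
k=5  "1101"  (len 4)
k=6  "1010110"  (len 7)
k=7  "0101101"  (len 7)
k=8  "101101"  (len 6)
k=9  "011011"  (len 6)
k=10  "11011"  (len 5)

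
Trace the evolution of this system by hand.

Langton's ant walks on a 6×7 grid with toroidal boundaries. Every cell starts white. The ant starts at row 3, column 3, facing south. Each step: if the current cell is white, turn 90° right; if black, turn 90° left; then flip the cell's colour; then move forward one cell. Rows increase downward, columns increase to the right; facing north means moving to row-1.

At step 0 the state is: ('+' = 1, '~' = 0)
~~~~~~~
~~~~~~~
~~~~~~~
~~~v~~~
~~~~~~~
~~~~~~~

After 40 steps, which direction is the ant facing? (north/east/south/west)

south

[0] ~~~~~~~
~~~~~~~
~~~~~~~
~~~v~~~
~~~~~~~
~~~~~~~
[1] ~~~~~~~
~~~~~~~
~~~~~~~
~~<+~~~
~~~~~~~
~~~~~~~
[2] ~~~~~~~
~~~~~~~
~~^~~~~
~~++~~~
~~~~~~~
~~~~~~~
[3] ~~~~~~~
~~~~~~~
~~+>~~~
~~++~~~
~~~~~~~
~~~~~~~
[4] ~~~~~~~
~~~~~~~
~~++~~~
~~+v~~~
~~~~~~~
~~~~~~~
[5] ~~~~~~~
~~~~~~~
~~++~~~
~~+~>~~
~~~~~~~
~~~~~~~
[6] ~~~~~~~
~~~~~~~
~~++~~~
~~+~+~~
~~~~v~~
~~~~~~~
[7] ~~~~~~~
~~~~~~~
~~++~~~
~~+~+~~
~~~<+~~
~~~~~~~
[8] ~~~~~~~
~~~~~~~
~~++~~~
~~+^+~~
~~~++~~
~~~~~~~
[9] ~~~~~~~
~~~~~~~
~~++~~~
~~++>~~
~~~++~~
~~~~~~~
[10] ~~~~~~~
~~~~~~~
~~++^~~
~~++~~~
~~~++~~
~~~~~~~
[11] ~~~~~~~
~~~~~~~
~~+++>~
~~++~~~
~~~++~~
~~~~~~~
[12] ~~~~~~~
~~~~~~~
~~++++~
~~++~v~
~~~++~~
~~~~~~~
[13] ~~~~~~~
~~~~~~~
~~++++~
~~++<+~
~~~++~~
~~~~~~~
[14] ~~~~~~~
~~~~~~~
~~++^+~
~~++++~
~~~++~~
~~~~~~~
[15] ~~~~~~~
~~~~~~~
~~+<~+~
~~++++~
~~~++~~
~~~~~~~
[16] ~~~~~~~
~~~~~~~
~~+~~+~
~~+v++~
~~~++~~
~~~~~~~
[17] ~~~~~~~
~~~~~~~
~~+~~+~
~~+~>+~
~~~++~~
~~~~~~~
[18] ~~~~~~~
~~~~~~~
~~+~^+~
~~+~~+~
~~~++~~
~~~~~~~
[19] ~~~~~~~
~~~~~~~
~~+~+>~
~~+~~+~
~~~++~~
~~~~~~~
[20] ~~~~~~~
~~~~~^~
~~+~+~~
~~+~~+~
~~~++~~
~~~~~~~
[21] ~~~~~~~
~~~~~+>
~~+~+~~
~~+~~+~
~~~++~~
~~~~~~~
[22] ~~~~~~~
~~~~~++
~~+~+~v
~~+~~+~
~~~++~~
~~~~~~~
[23] ~~~~~~~
~~~~~++
~~+~+<+
~~+~~+~
~~~++~~
~~~~~~~
[24] ~~~~~~~
~~~~~^+
~~+~+++
~~+~~+~
~~~++~~
~~~~~~~
[25] ~~~~~~~
~~~~<~+
~~+~+++
~~+~~+~
~~~++~~
~~~~~~~
[26] ~~~~^~~
~~~~+~+
~~+~+++
~~+~~+~
~~~++~~
~~~~~~~
[27] ~~~~+>~
~~~~+~+
~~+~+++
~~+~~+~
~~~++~~
~~~~~~~
[28] ~~~~++~
~~~~+v+
~~+~+++
~~+~~+~
~~~++~~
~~~~~~~
[29] ~~~~++~
~~~~<++
~~+~+++
~~+~~+~
~~~++~~
~~~~~~~
[30] ~~~~++~
~~~~~++
~~+~v++
~~+~~+~
~~~++~~
~~~~~~~
[31] ~~~~++~
~~~~~++
~~+~~>+
~~+~~+~
~~~++~~
~~~~~~~
[32] ~~~~++~
~~~~~^+
~~+~~~+
~~+~~+~
~~~++~~
~~~~~~~
[33] ~~~~++~
~~~~<~+
~~+~~~+
~~+~~+~
~~~++~~
~~~~~~~
[34] ~~~~^+~
~~~~+~+
~~+~~~+
~~+~~+~
~~~++~~
~~~~~~~
[35] ~~~<~+~
~~~~+~+
~~+~~~+
~~+~~+~
~~~++~~
~~~~~~~
[36] ~~~+~+~
~~~~+~+
~~+~~~+
~~+~~+~
~~~++~~
~~~^~~~
[37] ~~~+~+~
~~~~+~+
~~+~~~+
~~+~~+~
~~~++~~
~~~+>~~
[38] ~~~+v+~
~~~~+~+
~~+~~~+
~~+~~+~
~~~++~~
~~~++~~
[39] ~~~<++~
~~~~+~+
~~+~~~+
~~+~~+~
~~~++~~
~~~++~~
[40] ~~~~++~
~~~v+~+
~~+~~~+
~~+~~+~
~~~++~~
~~~++~~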